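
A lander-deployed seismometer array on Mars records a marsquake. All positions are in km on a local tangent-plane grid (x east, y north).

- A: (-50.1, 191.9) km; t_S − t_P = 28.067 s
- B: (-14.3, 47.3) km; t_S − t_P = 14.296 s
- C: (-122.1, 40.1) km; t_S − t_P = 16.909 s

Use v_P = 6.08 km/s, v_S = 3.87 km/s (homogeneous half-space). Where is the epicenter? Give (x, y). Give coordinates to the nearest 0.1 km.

x ≈ -15.4 km, y ≈ -104.9 km

Distance from S−P lag: d = Δt · v_P v_S / (v_P − v_S) = Δt · (6.08·3.87)/(6.08−3.87) ≈ 10.6469·Δt.
So d_A = 298.83, d_B = 152.21, d_C = 180.03 km.
Circle about each station: (x + 50.1)² + (y − 191.9)² = 298.83²; (x + 14.3)² + (y − 47.3)² = 152.21²; (x + 122.1)² + (y − 40.1)² = 180.03².
Subtracting the A equation from the B and C equations removes the quadratic terms:
71.6 x − 289.2 y = 29237.64
-144.0 x − 303.6 y = 34069.37
Solving the 2×2 system: x ≈ -15.4, y ≈ -104.9 km.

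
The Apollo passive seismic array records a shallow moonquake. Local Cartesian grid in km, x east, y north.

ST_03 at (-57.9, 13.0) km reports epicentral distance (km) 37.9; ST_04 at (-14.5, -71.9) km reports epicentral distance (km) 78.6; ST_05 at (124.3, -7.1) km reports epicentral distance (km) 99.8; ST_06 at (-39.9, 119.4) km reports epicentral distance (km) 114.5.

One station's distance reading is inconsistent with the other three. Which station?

ST_05

Solve using three stations at a time. Using ST_03, ST_04, ST_06 (subtract circle equations pairwise → linear system) gives (x, y) ≈ (-20.4, 6.5).
Distances from that point to each station vs reported:
  ST_03: calculated 38.0 vs reported 37.9 → residual 0.1 km
  ST_04: calculated 78.7 vs reported 78.6 → residual 0.1 km
  ST_05: calculated 145.4 vs reported 99.8 → residual 45.6 km
  ST_06: calculated 114.5 vs reported 114.5 → residual 0.0 km
ST_03, ST_04, ST_06 are mutually consistent (residuals ≈ 0); ST_05 is off by 45.6 km.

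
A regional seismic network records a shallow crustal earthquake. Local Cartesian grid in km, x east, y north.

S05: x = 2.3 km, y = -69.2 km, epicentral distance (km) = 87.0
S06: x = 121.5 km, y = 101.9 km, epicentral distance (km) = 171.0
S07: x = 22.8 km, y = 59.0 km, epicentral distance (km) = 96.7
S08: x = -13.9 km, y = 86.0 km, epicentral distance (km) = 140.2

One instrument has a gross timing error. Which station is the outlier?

S06

Solve using three stations at a time. Using S05, S07, S08 (subtract circle equations pairwise → linear system) gives (x, y) ≈ (75.3, -22.1).
Distances from that point to each station vs reported:
  S05: calculated 86.9 vs reported 87.0 → residual 0.1 km
  S06: calculated 132.3 vs reported 171.0 → residual 38.7 km
  S07: calculated 96.6 vs reported 96.7 → residual 0.1 km
  S08: calculated 140.1 vs reported 140.2 → residual 0.1 km
S05, S07, S08 are mutually consistent (residuals ≈ 0); S06 is off by 38.7 km.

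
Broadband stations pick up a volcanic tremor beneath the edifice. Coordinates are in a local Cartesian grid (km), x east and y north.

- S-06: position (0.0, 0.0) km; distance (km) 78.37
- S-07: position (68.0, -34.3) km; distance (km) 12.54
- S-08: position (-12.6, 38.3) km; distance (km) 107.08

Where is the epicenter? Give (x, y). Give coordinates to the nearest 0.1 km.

(74.7, -23.7)

Circle about each station: x² + y² = 78.37²; (x − 68.0)² + (y + 34.3)² = 12.54²; (x + 12.6)² + (y − 38.3)² = 107.08².
Subtracting the S-06 equation from the S-07 and S-08 equations removes the quadratic terms:
136.0 x − 68.6 y = 11785.10
-25.2 x + 76.6 y = -3698.62
Solving the 2×2 system: x ≈ 74.7, y ≈ -23.7 km.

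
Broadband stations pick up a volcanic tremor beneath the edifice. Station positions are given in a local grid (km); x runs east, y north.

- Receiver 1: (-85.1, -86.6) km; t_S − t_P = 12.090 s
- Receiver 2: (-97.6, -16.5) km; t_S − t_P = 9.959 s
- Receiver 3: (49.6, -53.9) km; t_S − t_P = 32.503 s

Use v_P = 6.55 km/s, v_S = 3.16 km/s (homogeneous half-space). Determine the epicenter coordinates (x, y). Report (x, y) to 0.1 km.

(-148.8, -49.3)

Distance from S−P lag: d = Δt · v_P v_S / (v_P − v_S) = Δt · (6.55·3.16)/(6.55−3.16) ≈ 6.1056·Δt.
So d_Receiver 1 = 73.82, d_Receiver 2 = 60.81, d_Receiver 3 = 198.45 km.
Circle about each station: (x + 85.1)² + (y + 86.6)² = 73.82²; (x + 97.6)² + (y + 16.5)² = 60.81²; (x − 49.6)² + (y + 53.9)² = 198.45².
Subtracting pairs of circle equations eliminates x²+y² and gives linear equations (the radical axes):
-25.0 x + 140.2 y = -3192.02
269.4 x + 65.4 y = -43309.21
Solving the 2×2 system: x ≈ -148.8, y ≈ -49.3 km.
Check against Receiver 1 (with the unrounded x, y): √((x + 85.1)²+(y + 86.6)²) = 73.81 ≈ 73.82 km. ✓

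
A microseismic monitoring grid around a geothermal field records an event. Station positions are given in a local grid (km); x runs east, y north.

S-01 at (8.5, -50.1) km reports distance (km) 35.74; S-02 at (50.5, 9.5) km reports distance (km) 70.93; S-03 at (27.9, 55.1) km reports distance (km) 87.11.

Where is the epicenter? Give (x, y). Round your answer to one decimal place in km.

-13.2 km east, -21.7 km north

Circle about each station: (x − 8.5)² + (y + 50.1)² = 35.74²; (x − 50.5)² + (y − 9.5)² = 70.93²; (x − 27.9)² + (y − 55.1)² = 87.11².
Subtracting the S-01 equation from the S-02 and S-03 equations removes the quadratic terms:
84.0 x + 119.2 y = -3695.48
38.8 x + 210.4 y = -5078.64
Solving the 2×2 system: x ≈ -13.2, y ≈ -21.7 km.
Check against S-01 (with the unrounded x, y): √((x − 8.5)²+(y + 50.1)²) = 35.73 ≈ 35.74 km. ✓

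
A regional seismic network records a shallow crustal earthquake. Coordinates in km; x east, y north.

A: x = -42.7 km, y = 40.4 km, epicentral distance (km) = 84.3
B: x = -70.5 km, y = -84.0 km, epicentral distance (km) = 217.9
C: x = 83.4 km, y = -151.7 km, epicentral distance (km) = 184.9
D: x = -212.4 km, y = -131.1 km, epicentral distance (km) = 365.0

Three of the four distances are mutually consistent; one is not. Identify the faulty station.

A

Solve using three stations at a time. Using B, C, D (subtract circle equations pairwise → linear system) gives (x, y) ≈ (114.9, 30.5).
Distances from that point to each station vs reported:
  A: calculated 157.9 vs reported 84.3 → residual 73.6 km
  B: calculated 217.9 vs reported 217.9 → residual 0.0 km
  C: calculated 184.9 vs reported 184.9 → residual 0.0 km
  D: calculated 365.0 vs reported 365.0 → residual 0.0 km
B, C, D are mutually consistent (residuals ≈ 0); A is off by 73.6 km.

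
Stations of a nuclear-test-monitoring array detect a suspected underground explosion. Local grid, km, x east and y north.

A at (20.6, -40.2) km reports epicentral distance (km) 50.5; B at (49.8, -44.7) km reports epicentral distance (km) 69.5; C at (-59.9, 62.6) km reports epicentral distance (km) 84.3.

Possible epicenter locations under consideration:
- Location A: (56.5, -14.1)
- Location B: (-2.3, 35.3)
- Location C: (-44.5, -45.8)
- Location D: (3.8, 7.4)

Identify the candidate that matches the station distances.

Location D

For each candidate, compare |candidate − station| to the reported distance:
Location A: residuals A 6.1, B 38.2, C 55.1 → max 55.1 km
Location B: residuals A 28.4, B 26.0, C 20.6 → max 28.4 km
Location C: residuals A 14.8, B 24.8, C 25.2 → max 25.2 km
Location D: residuals A 0.0, B 0.0, C 0.0 → max 0.0 km
Only Location D has all residuals ≈ 0.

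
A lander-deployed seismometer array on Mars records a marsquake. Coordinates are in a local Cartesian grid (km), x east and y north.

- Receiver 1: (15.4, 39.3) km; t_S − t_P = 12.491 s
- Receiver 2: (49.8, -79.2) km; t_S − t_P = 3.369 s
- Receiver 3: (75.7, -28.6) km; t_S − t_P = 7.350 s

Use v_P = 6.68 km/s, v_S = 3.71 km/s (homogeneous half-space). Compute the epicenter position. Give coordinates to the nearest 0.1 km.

Distance from S−P lag: d = Δt · v_P v_S / (v_P − v_S) = Δt · (6.68·3.71)/(6.68−3.71) ≈ 8.3444·Δt.
So d_Receiver 1 = 104.23, d_Receiver 2 = 28.11, d_Receiver 3 = 61.33 km.
Circle about each station: (x − 15.4)² + (y − 39.3)² = 104.23²; (x − 49.8)² + (y + 79.2)² = 28.11²; (x − 75.7)² + (y + 28.6)² = 61.33².
Subtracting pairs of circle equations eliminates x²+y² and gives linear equations (the radical axes):
68.8 x − 237.0 y = 17044.75
120.6 x − 135.8 y = 11869.32
Solving the 2×2 system: x ≈ 25.9, y ≈ -64.4 km.
Check against Receiver 1 (with the unrounded x, y): √((x − 15.4)²+(y − 39.3)²) = 104.23 ≈ 104.23 km. ✓

25.9 km east, -64.4 km north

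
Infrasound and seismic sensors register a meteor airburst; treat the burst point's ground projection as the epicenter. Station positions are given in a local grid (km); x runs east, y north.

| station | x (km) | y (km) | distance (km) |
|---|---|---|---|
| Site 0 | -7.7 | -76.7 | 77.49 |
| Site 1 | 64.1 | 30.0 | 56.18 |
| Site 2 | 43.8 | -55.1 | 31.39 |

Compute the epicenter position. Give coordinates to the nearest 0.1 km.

Circle about each station: (x + 7.7)² + (y + 76.7)² = 77.49²; (x − 64.1)² + (y − 30.0)² = 56.18²; (x − 43.8)² + (y + 55.1)² = 31.39².
Subtracting the Site 0 equation from the Site 1 and Site 2 equations removes the quadratic terms:
143.6 x + 213.4 y = 1915.14
103.0 x + 43.2 y = 4031.64
Solving the 2×2 system: x ≈ 49.3, y ≈ -24.2 km.
Check against Site 0 (with the unrounded x, y): √((x + 7.7)²+(y + 76.7)²) = 77.49 ≈ 77.49 km. ✓

49.3 km east, -24.2 km north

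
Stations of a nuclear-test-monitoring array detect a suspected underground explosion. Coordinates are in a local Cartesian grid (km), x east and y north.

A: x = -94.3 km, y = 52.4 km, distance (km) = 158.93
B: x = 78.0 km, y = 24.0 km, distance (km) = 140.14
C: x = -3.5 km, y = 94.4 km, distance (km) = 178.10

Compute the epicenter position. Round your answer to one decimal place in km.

Circle about each station: (x + 94.3)² + (y − 52.4)² = 158.93²; (x − 78.0)² + (y − 24.0)² = 140.14²; (x + 3.5)² + (y − 94.4)² = 178.10².
Subtracting pairs of circle equations eliminates x²+y² and gives linear equations (the radical axes):
344.6 x − 56.8 y = 641.28
181.6 x + 84.0 y = -9175.51
Solving the 2×2 system: x ≈ -11.9, y ≈ -83.5 km.

-11.9 km east, -83.5 km north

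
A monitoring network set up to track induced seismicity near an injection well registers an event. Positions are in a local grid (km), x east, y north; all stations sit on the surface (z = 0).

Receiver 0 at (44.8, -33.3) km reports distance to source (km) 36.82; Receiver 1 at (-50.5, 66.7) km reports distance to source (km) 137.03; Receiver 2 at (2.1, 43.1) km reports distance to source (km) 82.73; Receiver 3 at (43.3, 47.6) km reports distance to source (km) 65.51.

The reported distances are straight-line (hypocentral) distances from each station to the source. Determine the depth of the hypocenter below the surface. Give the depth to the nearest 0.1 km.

Each station gives a sphere (x−x_i)² + (y−y_i)² + z² = d_i² (stations at z=0).
Subtracting the Receiver 0 sphere from Receiver 1 and Receiver 2: z² cancels, leaving linear equations in x and y:
-190.6 x + 200.0 y = -13538.30
-85.4 x + 152.8 y = -6742.45
Solving: x ≈ 59.796, y ≈ -10.706 km (keep extra digits for the depth step; rounded: 59.8, -10.7).
Then from the Receiver 0 sphere: z² = 36.82² − (x − 44.8)² − (y + 33.3)² with x = 59.796, y = -10.706, so z ≈ 24.907 ≈ 24.9 km.

24.9 km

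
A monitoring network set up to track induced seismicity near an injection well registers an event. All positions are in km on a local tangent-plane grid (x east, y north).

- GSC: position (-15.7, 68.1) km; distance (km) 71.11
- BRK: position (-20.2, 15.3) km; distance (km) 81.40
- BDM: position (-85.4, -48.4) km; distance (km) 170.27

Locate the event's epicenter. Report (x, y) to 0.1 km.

53.2 km east, 50.5 km north

Circle about each station: (x + 15.7)² + (y − 68.1)² = 71.11²; (x + 20.2)² + (y − 15.3)² = 81.40²; (x + 85.4)² + (y + 48.4)² = 170.27².
Subtracting the GSC equation from the BRK and BDM equations removes the quadratic terms:
-9.0 x − 105.6 y = -5811.30
-139.4 x − 233.0 y = -19183.62
Solving the 2×2 system: x ≈ 53.2, y ≈ 50.5 km.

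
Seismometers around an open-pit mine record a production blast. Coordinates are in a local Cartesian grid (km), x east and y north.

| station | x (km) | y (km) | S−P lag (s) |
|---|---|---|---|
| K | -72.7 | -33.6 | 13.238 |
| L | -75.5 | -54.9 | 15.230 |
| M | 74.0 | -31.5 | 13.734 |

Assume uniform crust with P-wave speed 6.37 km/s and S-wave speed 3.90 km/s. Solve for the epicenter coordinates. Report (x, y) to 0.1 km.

-5.6 km east, 81.4 km north

Distance from S−P lag: d = Δt · v_P v_S / (v_P − v_S) = Δt · (6.37·3.90)/(6.37−3.90) ≈ 10.0579·Δt.
So d_K = 133.15, d_L = 153.18, d_M = 138.14 km.
Circle about each station: (x + 72.7)² + (y + 33.6)² = 133.15²; (x + 75.5)² + (y + 54.9)² = 153.18²; (x − 74.0)² + (y + 31.5)² = 138.14².
Subtracting pairs of circle equations eliminates x²+y² and gives linear equations (the radical axes):
-5.6 x − 42.6 y = -3435.18
293.4 x + 4.2 y = -1299.74
Solving the 2×2 system: x ≈ -5.6, y ≈ 81.4 km.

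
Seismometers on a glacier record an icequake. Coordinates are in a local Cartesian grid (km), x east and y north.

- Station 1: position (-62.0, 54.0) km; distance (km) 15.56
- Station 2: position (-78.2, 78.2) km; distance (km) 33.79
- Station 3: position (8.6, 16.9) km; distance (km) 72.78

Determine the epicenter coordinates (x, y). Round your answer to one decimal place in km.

Circle about each station: (x + 62.0)² + (y − 54.0)² = 15.56²; (x + 78.2)² + (y − 78.2)² = 33.79²; (x − 8.6)² + (y − 16.9)² = 72.78².
Subtracting pairs of circle equations eliminates x²+y² and gives linear equations (the radical axes):
-32.4 x + 48.4 y = 4570.83
141.2 x − 74.2 y = -11455.24
Solving the 2×2 system: x ≈ -48.6, y ≈ 61.9 km.

x ≈ -48.6 km, y ≈ 61.9 km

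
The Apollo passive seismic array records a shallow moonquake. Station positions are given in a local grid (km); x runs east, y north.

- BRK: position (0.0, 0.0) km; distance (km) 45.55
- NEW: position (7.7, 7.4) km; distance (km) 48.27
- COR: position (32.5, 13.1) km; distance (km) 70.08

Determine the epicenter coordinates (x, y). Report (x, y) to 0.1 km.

Circle about each station: x² + y² = 45.55²; (x − 7.7)² + (y − 7.4)² = 48.27²; (x − 32.5)² + (y − 13.1)² = 70.08².
Subtracting pairs of circle equations eliminates x²+y² and gives linear equations (the radical axes):
15.4 x + 14.8 y = -141.14
65.0 x + 26.2 y = -1608.54
Solving the 2×2 system: x ≈ -36.0, y ≈ 27.9 km.

-36.0 km east, 27.9 km north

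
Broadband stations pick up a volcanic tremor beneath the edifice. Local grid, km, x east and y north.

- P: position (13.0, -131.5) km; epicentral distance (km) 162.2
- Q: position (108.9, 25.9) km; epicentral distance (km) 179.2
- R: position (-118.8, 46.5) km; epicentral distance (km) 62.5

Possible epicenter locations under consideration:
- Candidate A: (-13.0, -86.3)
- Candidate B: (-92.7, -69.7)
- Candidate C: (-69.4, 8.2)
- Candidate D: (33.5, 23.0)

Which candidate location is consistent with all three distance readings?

Candidate C

For each candidate, compare |candidate − station| to the reported distance:
Candidate A: residuals P 110.1, Q 13.5, R 107.3 → max 110.1 km
Candidate B: residuals P 39.8, Q 43.9, R 56.6 → max 56.6 km
Candidate C: residuals P 0.0, Q 0.0, R 0.0 → max 0.0 km
Candidate D: residuals P 6.3, Q 103.7, R 91.6 → max 103.7 km
Only Candidate C has all residuals ≈ 0.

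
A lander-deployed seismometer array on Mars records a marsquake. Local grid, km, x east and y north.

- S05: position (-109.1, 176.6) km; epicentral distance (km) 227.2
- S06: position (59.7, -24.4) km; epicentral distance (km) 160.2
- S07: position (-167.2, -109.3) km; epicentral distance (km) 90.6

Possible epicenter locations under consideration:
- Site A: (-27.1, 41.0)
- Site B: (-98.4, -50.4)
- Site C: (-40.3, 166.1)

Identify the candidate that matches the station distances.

For each candidate, compare |candidate − station| to the reported distance:
Site A: residuals S05 68.7, S06 51.5, S07 114.9 → max 114.9 km
Site B: residuals S05 0.1, S06 0.0, S07 0.0 → max 0.1 km
Site C: residuals S05 157.6, S06 55.0, S07 212.6 → max 212.6 km
Only Site B has all residuals ≈ 0.

Site B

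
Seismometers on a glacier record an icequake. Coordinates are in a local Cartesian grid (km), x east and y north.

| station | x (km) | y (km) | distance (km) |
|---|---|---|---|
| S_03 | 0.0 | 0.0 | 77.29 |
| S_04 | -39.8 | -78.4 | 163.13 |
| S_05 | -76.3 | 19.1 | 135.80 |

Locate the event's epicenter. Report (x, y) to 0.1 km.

Circle about each station: x² + y² = 77.29²; (x + 39.8)² + (y + 78.4)² = 163.13²; (x + 76.3)² + (y − 19.1)² = 135.80².
Subtracting pairs of circle equations eliminates x²+y² and gives linear equations (the radical axes):
-79.6 x − 156.8 y = -12907.05
-152.6 x + 38.2 y = -6281.40
Solving the 2×2 system: x ≈ 54.8, y ≈ 54.5 km.
Check against S_03 (with the unrounded x, y): √(x²+y²) = 77.29 ≈ 77.29 km. ✓

x ≈ 54.8 km, y ≈ 54.5 km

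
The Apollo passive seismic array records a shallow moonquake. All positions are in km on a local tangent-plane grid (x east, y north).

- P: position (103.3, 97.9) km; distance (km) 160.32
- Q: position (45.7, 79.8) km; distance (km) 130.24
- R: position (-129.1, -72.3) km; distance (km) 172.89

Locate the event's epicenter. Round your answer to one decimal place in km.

Circle about each station: (x − 103.3)² + (y − 97.9)² = 160.32²; (x − 45.7)² + (y − 79.8)² = 130.24²; (x + 129.1)² + (y + 72.3)² = 172.89².
Subtracting the P equation from the Q and R equations removes the quadratic terms:
-115.2 x − 36.2 y = -3058.73
-464.8 x − 340.4 y = -2549.65
Solving the 2×2 system: x ≈ 42.4, y ≈ -50.4 km.

42.4 km east, -50.4 km north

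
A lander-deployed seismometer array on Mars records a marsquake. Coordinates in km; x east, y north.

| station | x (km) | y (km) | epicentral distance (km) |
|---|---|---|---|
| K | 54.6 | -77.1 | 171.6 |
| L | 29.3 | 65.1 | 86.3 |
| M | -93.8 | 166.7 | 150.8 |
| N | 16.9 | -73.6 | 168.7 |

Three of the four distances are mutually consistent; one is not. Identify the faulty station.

Solve using three stations at a time. Using K, M, N (subtract circle equations pairwise → linear system) gives (x, y) ≈ (38.4, 93.8).
Distances from that point to each station vs reported:
  K: calculated 171.7 vs reported 171.6 → residual 0.1 km
  L: calculated 30.1 vs reported 86.3 → residual 56.2 km
  M: calculated 150.9 vs reported 150.8 → residual 0.1 km
  N: calculated 168.8 vs reported 168.7 → residual 0.1 km
K, M, N are mutually consistent (residuals ≈ 0); L is off by 56.2 km.

L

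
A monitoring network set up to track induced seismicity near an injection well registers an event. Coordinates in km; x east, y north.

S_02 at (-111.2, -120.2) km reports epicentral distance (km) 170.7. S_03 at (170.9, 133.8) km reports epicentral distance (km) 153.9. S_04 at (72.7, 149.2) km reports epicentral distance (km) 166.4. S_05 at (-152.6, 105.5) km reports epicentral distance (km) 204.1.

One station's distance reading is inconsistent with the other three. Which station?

Solve using three stations at a time. Using S_02, S_04, S_05 (subtract circle equations pairwise → linear system) gives (x, y) ≈ (17.2, -7.7).
Distances from that point to each station vs reported:
  S_02: calculated 170.7 vs reported 170.7 → residual 0.0 km
  S_03: calculated 208.9 vs reported 153.9 → residual 55.0 km
  S_04: calculated 166.4 vs reported 166.4 → residual 0.0 km
  S_05: calculated 204.1 vs reported 204.1 → residual 0.0 km
S_02, S_04, S_05 are mutually consistent (residuals ≈ 0); S_03 is off by 55.0 km.

S_03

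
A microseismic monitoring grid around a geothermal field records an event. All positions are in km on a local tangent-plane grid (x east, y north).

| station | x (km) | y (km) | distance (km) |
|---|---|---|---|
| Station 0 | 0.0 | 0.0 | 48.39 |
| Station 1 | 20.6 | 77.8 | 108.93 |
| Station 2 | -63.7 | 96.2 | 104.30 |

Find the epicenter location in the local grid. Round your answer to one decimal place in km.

x ≈ -47.9 km, y ≈ -6.9 km

Circle about each station: x² + y² = 48.39²; (x − 20.6)² + (y − 77.8)² = 108.93²; (x + 63.7)² + (y − 96.2)² = 104.30².
Subtracting pairs of circle equations eliminates x²+y² and gives linear equations (the radical axes):
41.2 x + 155.6 y = -3046.95
-127.4 x + 192.4 y = 4775.23
Solving the 2×2 system: x ≈ -47.9, y ≈ -6.9 km.
Check against Station 0 (with the unrounded x, y): √(x²+y²) = 48.39 ≈ 48.39 km. ✓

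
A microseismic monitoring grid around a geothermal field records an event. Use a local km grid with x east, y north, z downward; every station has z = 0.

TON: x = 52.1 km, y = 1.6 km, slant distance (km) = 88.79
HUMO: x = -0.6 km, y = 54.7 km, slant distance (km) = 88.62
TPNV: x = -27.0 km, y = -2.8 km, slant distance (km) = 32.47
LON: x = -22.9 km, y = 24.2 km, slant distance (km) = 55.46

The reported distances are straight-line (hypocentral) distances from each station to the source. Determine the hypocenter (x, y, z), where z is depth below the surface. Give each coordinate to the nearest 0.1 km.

(-29.2, -26.1, 22.5)

Each station gives a sphere (x−x_i)² + (y−y_i)² + z² = d_i² (stations at z=0).
Subtracting the TON sphere from HUMO and TPNV: z² cancels, leaving linear equations in x and y:
-105.4 x + 106.2 y = 305.64
-158.2 x − 8.8 y = 4849.23
Solving: x ≈ -29.201, y ≈ -26.103 km (keep extra digits for the depth step; rounded: -29.2, -26.1).
Then from the TON sphere: z² = 88.79² − (x − 52.1)² − (y − 1.6)² with x = -29.201, y = -26.103, so z ≈ 22.502 ≈ 22.5 km.
Check against LON (with the unrounded solution): distance 55.47 ≈ 55.46 km. ✓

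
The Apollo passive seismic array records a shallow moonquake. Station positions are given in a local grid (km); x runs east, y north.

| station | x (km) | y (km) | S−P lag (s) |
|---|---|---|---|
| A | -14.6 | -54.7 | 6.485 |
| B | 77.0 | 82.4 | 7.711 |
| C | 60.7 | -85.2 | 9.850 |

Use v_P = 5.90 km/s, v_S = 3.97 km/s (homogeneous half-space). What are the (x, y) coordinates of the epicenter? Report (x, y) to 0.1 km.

(6.2, 21.2)

Distance from S−P lag: d = Δt · v_P v_S / (v_P − v_S) = Δt · (5.90·3.97)/(5.90−3.97) ≈ 12.1363·Δt.
So d_A = 78.70, d_B = 93.58, d_C = 119.54 km.
Circle about each station: (x + 14.6)² + (y + 54.7)² = 78.70²; (x − 77.0)² + (y − 82.4)² = 93.58²; (x − 60.7)² + (y + 85.2)² = 119.54².
Subtracting the A equation from the B and C equations removes the quadratic terms:
183.2 x + 274.2 y = 6949.98
150.6 x − 61.0 y = -357.84
Solving the 2×2 system: x ≈ 6.2, y ≈ 21.2 km.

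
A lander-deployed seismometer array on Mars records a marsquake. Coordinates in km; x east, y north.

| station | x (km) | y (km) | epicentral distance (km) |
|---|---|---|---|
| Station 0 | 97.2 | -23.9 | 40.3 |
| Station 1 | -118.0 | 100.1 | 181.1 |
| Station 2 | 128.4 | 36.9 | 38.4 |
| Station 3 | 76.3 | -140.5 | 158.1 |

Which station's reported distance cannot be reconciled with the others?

Station 1

Solve using three stations at a time. Using Station 0, Station 2, Station 3 (subtract circle equations pairwise → linear system) gives (x, y) ≈ (96.0, 16.4).
Distances from that point to each station vs reported:
  Station 0: calculated 40.3 vs reported 40.3 → residual 0.0 km
  Station 1: calculated 229.8 vs reported 181.1 → residual 48.7 km
  Station 2: calculated 38.4 vs reported 38.4 → residual 0.0 km
  Station 3: calculated 158.1 vs reported 158.1 → residual 0.0 km
Station 0, Station 2, Station 3 are mutually consistent (residuals ≈ 0); Station 1 is off by 48.7 km.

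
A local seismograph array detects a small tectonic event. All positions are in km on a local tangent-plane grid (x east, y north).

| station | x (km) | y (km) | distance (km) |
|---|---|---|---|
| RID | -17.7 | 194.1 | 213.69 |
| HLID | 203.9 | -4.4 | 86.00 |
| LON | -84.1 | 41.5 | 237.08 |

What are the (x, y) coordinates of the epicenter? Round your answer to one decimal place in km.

151.9 km east, 64.1 km north

Circle about each station: (x + 17.7)² + (y − 194.1)² = 213.69²; (x − 203.9)² + (y + 4.4)² = 86.00²; (x + 84.1)² + (y − 41.5)² = 237.08².
Subtracting the RID equation from the HLID and LON equations removes the quadratic terms:
443.2 x − 397.0 y = 41873.89
-132.8 x − 305.2 y = -39736.55
Solving the 2×2 system: x ≈ 151.9, y ≈ 64.1 km.
Check against RID (with the unrounded x, y): √((x + 17.7)²+(y − 194.1)²) = 213.69 ≈ 213.69 km. ✓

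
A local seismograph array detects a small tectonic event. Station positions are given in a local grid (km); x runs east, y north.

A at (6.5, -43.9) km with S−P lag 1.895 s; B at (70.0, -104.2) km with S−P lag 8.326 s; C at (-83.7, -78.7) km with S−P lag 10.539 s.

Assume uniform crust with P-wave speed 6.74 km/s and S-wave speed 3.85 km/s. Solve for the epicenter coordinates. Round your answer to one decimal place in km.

x ≈ 9.2 km, y ≈ -60.7 km

Distance from S−P lag: d = Δt · v_P v_S / (v_P − v_S) = Δt · (6.74·3.85)/(6.74−3.85) ≈ 8.9789·Δt.
So d_A = 17.02, d_B = 74.76, d_C = 94.63 km.
Circle about each station: (x − 6.5)² + (y + 43.9)² = 17.02²; (x − 70.0)² + (y + 104.2)² = 74.76²; (x + 83.7)² + (y + 78.7)² = 94.63².
Subtracting pairs of circle equations eliminates x²+y² and gives linear equations (the radical axes):
127.0 x − 120.6 y = 8488.80
-180.4 x − 69.6 y = 2564.76
Solving the 2×2 system: x ≈ 9.2, y ≈ -60.7 km.
Check against A (with the unrounded x, y): √((x − 6.5)²+(y + 43.9)²) = 17.01 ≈ 17.02 km. ✓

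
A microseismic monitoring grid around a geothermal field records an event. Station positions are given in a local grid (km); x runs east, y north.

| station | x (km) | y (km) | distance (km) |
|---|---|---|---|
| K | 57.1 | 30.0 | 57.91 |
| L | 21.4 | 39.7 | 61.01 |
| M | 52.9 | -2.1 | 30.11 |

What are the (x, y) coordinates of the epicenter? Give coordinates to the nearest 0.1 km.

29.3 km east, -20.8 km north

Circle about each station: (x − 57.1)² + (y − 30.0)² = 57.91²; (x − 21.4)² + (y − 39.7)² = 61.01²; (x − 52.9)² + (y + 2.1)² = 30.11².
Subtracting pairs of circle equations eliminates x²+y² and gives linear equations (the radical axes):
-71.4 x + 19.4 y = -2495.01
-8.4 x − 64.2 y = 1089.37
Solving the 2×2 system: x ≈ 29.3, y ≈ -20.8 km.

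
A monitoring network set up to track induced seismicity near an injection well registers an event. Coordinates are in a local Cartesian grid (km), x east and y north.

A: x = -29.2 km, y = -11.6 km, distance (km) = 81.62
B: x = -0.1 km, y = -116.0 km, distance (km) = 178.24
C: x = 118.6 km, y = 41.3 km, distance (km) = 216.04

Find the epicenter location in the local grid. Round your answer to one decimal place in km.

Circle about each station: (x + 29.2)² + (y + 11.6)² = 81.62²; (x + 0.1)² + (y + 116.0)² = 178.24²; (x − 118.6)² + (y − 41.3)² = 216.04².
Subtracting the A equation from the B and C equations removes the quadratic terms:
58.2 x − 208.8 y = -12638.86
295.6 x + 105.8 y = -25227.01
Solving the 2×2 system: x ≈ -97.3, y ≈ 33.4 km.

x ≈ -97.3 km, y ≈ 33.4 km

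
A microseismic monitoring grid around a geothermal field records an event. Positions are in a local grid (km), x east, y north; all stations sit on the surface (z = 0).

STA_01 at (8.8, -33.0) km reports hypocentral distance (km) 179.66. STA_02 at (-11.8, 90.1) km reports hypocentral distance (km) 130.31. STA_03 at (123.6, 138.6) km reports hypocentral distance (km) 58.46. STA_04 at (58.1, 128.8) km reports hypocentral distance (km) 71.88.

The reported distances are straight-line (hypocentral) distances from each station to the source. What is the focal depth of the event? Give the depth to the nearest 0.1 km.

Each station gives a sphere (x−x_i)² + (y−y_i)² + z² = d_i² (stations at z=0).
Subtracting the STA_01 sphere from STA_02 and STA_03: z² cancels, leaving linear equations in x and y:
-41.2 x + 246.2 y = 22387.83
229.6 x + 343.2 y = 62180.62
Solving: x ≈ 107.905, y ≈ 108.991 km (keep extra digits for the depth step; rounded: 107.9, 109.0).
Then from the STA_01 sphere: z² = 179.66² − (x − 8.8)² − (y + 33.0)² with x = 107.905, y = 108.991, so z ≈ 47.901 ≈ 47.9 km.

z ≈ 47.9 km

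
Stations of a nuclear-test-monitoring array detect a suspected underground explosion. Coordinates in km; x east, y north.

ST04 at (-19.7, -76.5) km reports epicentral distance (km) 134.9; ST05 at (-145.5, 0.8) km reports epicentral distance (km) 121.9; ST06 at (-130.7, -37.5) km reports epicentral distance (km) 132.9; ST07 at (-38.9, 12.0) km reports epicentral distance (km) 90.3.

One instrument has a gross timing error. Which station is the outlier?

Solve using three stations at a time. Using ST04, ST05, ST06 (subtract circle equations pairwise → linear system) gives (x, y) ≈ (-37.5, 57.1).
Distances from that point to each station vs reported:
  ST04: calculated 134.8 vs reported 134.9 → residual 0.1 km
  ST05: calculated 121.8 vs reported 121.9 → residual 0.1 km
  ST06: calculated 132.8 vs reported 132.9 → residual 0.1 km
  ST07: calculated 45.1 vs reported 90.3 → residual 45.2 km
ST04, ST05, ST06 are mutually consistent (residuals ≈ 0); ST07 is off by 45.2 km.

ST07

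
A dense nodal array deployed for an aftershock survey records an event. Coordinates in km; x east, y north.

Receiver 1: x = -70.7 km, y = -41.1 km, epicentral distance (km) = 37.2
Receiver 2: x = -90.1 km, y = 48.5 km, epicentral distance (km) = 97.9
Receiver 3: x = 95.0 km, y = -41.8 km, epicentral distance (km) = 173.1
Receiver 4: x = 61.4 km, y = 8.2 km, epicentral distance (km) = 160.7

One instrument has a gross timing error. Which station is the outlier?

Receiver 2

Solve using three stations at a time. Using Receiver 1, Receiver 3, Receiver 4 (subtract circle equations pairwise → linear system) gives (x, y) ≈ (-74.2, -77.9).
Distances from that point to each station vs reported:
  Receiver 1: calculated 36.9 vs reported 37.2 → residual 0.3 km
  Receiver 2: calculated 127.3 vs reported 97.9 → residual 29.4 km
  Receiver 3: calculated 173.0 vs reported 173.1 → residual 0.1 km
  Receiver 4: calculated 160.6 vs reported 160.7 → residual 0.1 km
Receiver 1, Receiver 3, Receiver 4 are mutually consistent (residuals ≈ 0); Receiver 2 is off by 29.4 km.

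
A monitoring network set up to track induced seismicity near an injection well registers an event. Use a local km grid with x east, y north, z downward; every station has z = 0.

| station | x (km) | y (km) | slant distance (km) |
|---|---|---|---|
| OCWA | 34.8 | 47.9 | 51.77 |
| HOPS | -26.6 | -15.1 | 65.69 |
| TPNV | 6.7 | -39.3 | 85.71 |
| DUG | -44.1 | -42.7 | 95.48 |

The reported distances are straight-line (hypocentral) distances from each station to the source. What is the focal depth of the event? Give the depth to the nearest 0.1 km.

z ≈ 29.9 km

Each station gives a sphere (x−x_i)² + (y−y_i)² + z² = d_i² (stations at z=0).
Subtracting the OCWA sphere from HOPS and TPNV: z² cancels, leaving linear equations in x and y:
-122.8 x − 126.0 y = -4204.92
-56.2 x − 174.4 y = -6582.14
Solving: x ≈ -6.698, y ≈ 39.900 km (keep extra digits for the depth step; rounded: -6.7, 39.9).
Then from the OCWA sphere: z² = 51.77² − (x − 34.8)² − (y − 47.9)² with x = -6.698, y = 39.900, so z ≈ 29.901 ≈ 29.9 km.
Check against DUG (with the unrounded solution): distance 95.48 ≈ 95.48 km. ✓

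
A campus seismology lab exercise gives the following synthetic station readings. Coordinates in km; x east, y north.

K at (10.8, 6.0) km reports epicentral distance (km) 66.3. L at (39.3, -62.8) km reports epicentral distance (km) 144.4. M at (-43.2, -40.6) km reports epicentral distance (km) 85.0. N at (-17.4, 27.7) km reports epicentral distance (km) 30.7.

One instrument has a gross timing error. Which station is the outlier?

L

Solve using three stations at a time. Using K, M, N (subtract circle equations pairwise → linear system) gives (x, y) ≈ (-43.3, 44.4).
Distances from that point to each station vs reported:
  K: calculated 66.4 vs reported 66.3 → residual 0.1 km
  L: calculated 135.4 vs reported 144.4 → residual 9.0 km
  M: calculated 85.0 vs reported 85.0 → residual 0.0 km
  N: calculated 30.8 vs reported 30.7 → residual 0.1 km
K, M, N are mutually consistent (residuals ≈ 0); L is off by 9.0 km.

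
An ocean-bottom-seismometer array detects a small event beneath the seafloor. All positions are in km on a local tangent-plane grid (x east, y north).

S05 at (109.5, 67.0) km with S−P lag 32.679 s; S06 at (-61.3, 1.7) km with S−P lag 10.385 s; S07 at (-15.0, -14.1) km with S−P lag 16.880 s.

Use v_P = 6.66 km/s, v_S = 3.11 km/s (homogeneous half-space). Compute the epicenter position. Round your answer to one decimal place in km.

Distance from S−P lag: d = Δt · v_P v_S / (v_P − v_S) = Δt · (6.66·3.11)/(6.66−3.11) ≈ 5.8345·Δt.
So d_S05 = 190.67, d_S06 = 60.59, d_S07 = 98.49 km.
Circle about each station: (x − 109.5)² + (y − 67.0)² = 190.67²; (x + 61.3)² + (y − 1.7)² = 60.59²; (x + 15.0)² + (y + 14.1)² = 98.49².
Subtracting the S05 equation from the S06 and S07 equations removes the quadratic terms:
-341.6 x − 130.6 y = 19965.23
-249.0 x − 162.2 y = 10599.33
Solving the 2×2 system: x ≈ -81.0, y ≈ 59.0 km.
Check against S05 (with the unrounded x, y): √((x − 109.5)²+(y − 67.0)²) = 190.67 ≈ 190.67 km. ✓

x ≈ -81.0 km, y ≈ 59.0 km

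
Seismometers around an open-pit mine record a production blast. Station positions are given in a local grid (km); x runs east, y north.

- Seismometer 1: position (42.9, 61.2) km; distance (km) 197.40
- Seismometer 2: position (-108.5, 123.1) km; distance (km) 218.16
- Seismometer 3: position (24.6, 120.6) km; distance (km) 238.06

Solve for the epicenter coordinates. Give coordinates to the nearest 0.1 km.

-80.1 km east, -93.2 km north

Circle about each station: (x − 42.9)² + (y − 61.2)² = 197.40²; (x + 108.5)² + (y − 123.1)² = 218.16²; (x − 24.6)² + (y − 120.6)² = 238.06².
Subtracting pairs of circle equations eliminates x²+y² and gives linear equations (the radical axes):
-302.8 x + 123.8 y = 12712.98
-36.6 x + 118.8 y = -8142.13
Solving the 2×2 system: x ≈ -80.1, y ≈ -93.2 km.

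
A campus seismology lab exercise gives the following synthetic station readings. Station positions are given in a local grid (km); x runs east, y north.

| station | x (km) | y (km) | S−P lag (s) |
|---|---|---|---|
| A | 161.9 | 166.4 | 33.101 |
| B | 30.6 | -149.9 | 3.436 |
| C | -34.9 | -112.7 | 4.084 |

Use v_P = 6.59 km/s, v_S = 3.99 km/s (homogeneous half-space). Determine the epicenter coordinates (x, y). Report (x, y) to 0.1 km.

3.3 km east, -128.4 km north

Distance from S−P lag: d = Δt · v_P v_S / (v_P − v_S) = Δt · (6.59·3.99)/(6.59−3.99) ≈ 10.1131·Δt.
So d_A = 334.75, d_B = 34.75, d_C = 41.30 km.
Circle about each station: (x − 161.9)² + (y − 166.4)² = 334.75²; (x − 30.6)² + (y + 149.9)² = 34.75²; (x + 34.9)² + (y + 112.7)² = 41.30².
Subtracting the A equation from the B and C equations removes the quadratic terms:
-262.6 x − 632.6 y = 80355.80
-393.6 x − 558.2 y = 70370.60
Solving the 2×2 system: x ≈ 3.3, y ≈ -128.4 km.
Check against A (with the unrounded x, y): √((x − 161.9)²+(y − 166.4)²) = 334.75 ≈ 334.75 km. ✓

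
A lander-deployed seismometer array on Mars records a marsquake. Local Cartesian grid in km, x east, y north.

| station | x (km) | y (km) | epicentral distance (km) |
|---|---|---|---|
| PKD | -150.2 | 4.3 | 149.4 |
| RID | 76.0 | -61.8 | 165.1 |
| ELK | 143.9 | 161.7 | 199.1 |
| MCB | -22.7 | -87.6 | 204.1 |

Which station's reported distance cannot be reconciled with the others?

RID

Solve using three stations at a time. Using PKD, ELK, MCB (subtract circle equations pairwise → linear system) gives (x, y) ≈ (-49.6, 114.7).
Distances from that point to each station vs reported:
  PKD: calculated 149.4 vs reported 149.4 → residual 0.0 km
  RID: calculated 216.6 vs reported 165.1 → residual 51.5 km
  ELK: calculated 199.1 vs reported 199.1 → residual 0.0 km
  MCB: calculated 204.1 vs reported 204.1 → residual 0.0 km
PKD, ELK, MCB are mutually consistent (residuals ≈ 0); RID is off by 51.5 km.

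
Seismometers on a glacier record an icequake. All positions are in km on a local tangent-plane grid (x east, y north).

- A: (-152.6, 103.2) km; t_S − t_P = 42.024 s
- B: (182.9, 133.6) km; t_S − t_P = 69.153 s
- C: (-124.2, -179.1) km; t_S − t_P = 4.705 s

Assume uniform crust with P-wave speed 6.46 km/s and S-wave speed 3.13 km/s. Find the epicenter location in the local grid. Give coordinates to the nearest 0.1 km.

(-126.2, -150.6)

Distance from S−P lag: d = Δt · v_P v_S / (v_P − v_S) = Δt · (6.46·3.13)/(6.46−3.13) ≈ 6.0720·Δt.
So d_A = 255.17, d_B = 419.90, d_C = 28.57 km.
Circle about each station: (x + 152.6)² + (y − 103.2)² = 255.17²; (x − 182.9)² + (y − 133.6)² = 419.90²; (x + 124.2)² + (y + 179.1)² = 28.57².
Subtracting the A equation from the B and C equations removes the quadratic terms:
671.0 x + 60.8 y = -93839.91
56.8 x − 564.6 y = 77860.93
Solving the 2×2 system: x ≈ -126.2, y ≈ -150.6 km.
Check against A (with the unrounded x, y): √((x + 152.6)²+(y − 103.2)²) = 255.17 ≈ 255.17 km. ✓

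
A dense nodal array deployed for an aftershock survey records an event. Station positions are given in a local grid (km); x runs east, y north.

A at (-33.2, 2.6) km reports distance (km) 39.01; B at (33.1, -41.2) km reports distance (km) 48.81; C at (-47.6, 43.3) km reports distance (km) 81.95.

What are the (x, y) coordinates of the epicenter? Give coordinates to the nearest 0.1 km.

Circle about each station: (x + 33.2)² + (y − 2.6)² = 39.01²; (x − 33.1)² + (y + 41.2)² = 48.81²; (x + 47.6)² + (y − 43.3)² = 81.95².
Subtracting the A equation from the B and C equations removes the quadratic terms:
132.6 x − 87.6 y = 823.41
-28.8 x + 81.4 y = -2162.37
Solving the 2×2 system: x ≈ -14.8, y ≈ -31.8 km.
Check against A (with the unrounded x, y): √((x + 33.2)²+(y − 2.6)²) = 39.01 ≈ 39.01 km. ✓

x ≈ -14.8 km, y ≈ -31.8 km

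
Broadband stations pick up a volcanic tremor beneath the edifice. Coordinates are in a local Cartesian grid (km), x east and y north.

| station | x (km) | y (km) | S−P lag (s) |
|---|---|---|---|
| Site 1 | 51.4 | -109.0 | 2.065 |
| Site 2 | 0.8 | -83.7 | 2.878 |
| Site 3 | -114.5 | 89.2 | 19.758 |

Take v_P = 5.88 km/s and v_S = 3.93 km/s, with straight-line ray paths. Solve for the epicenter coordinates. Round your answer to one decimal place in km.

Distance from S−P lag: d = Δt · v_P v_S / (v_P − v_S) = Δt · (5.88·3.93)/(5.88−3.93) ≈ 11.8505·Δt.
So d_Site 1 = 24.47, d_Site 2 = 34.11, d_Site 3 = 234.14 km.
Circle about each station: (x − 51.4)² + (y + 109.0)² = 24.47²; (x − 0.8)² + (y + 83.7)² = 34.11²; (x + 114.5)² + (y − 89.2)² = 234.14².
Subtracting pairs of circle equations eliminates x²+y² and gives linear equations (the radical axes):
-101.2 x + 50.6 y = -8081.34
-331.8 x + 396.4 y = -47678.83
Solving the 2×2 system: x ≈ 33.9, y ≈ -91.9 km.
Check against Site 1 (with the unrounded x, y): √((x − 51.4)²+(y + 109.0)²) = 24.46 ≈ 24.47 km. ✓

(33.9, -91.9)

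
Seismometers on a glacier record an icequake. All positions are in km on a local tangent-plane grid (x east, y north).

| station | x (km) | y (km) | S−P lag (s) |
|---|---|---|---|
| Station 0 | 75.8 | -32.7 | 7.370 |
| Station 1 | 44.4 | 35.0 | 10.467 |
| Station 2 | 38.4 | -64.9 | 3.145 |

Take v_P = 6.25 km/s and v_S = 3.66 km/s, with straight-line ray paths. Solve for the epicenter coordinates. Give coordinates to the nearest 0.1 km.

(13.7, -52.2)

Distance from S−P lag: d = Δt · v_P v_S / (v_P − v_S) = Δt · (6.25·3.66)/(6.25−3.66) ≈ 8.8320·Δt.
So d_Station 0 = 65.09, d_Station 1 = 92.45, d_Station 2 = 27.78 km.
Circle about each station: (x − 75.8)² + (y + 32.7)² = 65.09²; (x − 44.4)² + (y − 35.0)² = 92.45²; (x − 38.4)² + (y + 64.9)² = 27.78².
Subtracting the Station 0 equation from the Station 1 and Station 2 equations removes the quadratic terms:
-62.8 x + 135.4 y = -7928.86
-74.8 x − 64.4 y = 2336.62
Solving the 2×2 system: x ≈ 13.7, y ≈ -52.2 km.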